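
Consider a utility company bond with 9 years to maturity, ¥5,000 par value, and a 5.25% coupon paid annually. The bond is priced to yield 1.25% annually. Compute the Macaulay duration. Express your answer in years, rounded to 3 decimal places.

7.645 years

Periodic yield y = 0.0125. Discount each cash flow and weight by its year:
  t   CF        PV=CF/(1+0.0125)^t    t·PV
  1       262.50       259.2593       259.2593
  2       262.50       256.0585       512.1171
  3       262.50       252.8973       758.6919
  4       262.50       249.7751       999.1005
  5       262.50       246.6915     1,233.4574
  6       262.50       243.6459     1,461.8754
  7       262.50       240.6379     1,684.4655
  8       262.50       237.6671     1,901.3367
  9     5,262.50     4,705.8364    42,352.5273
  Σ                  6,692.4690    51,162.8311
Price P = Σ PV = 6,692.4690.
Macaulay duration = Σ(t·PV) / P = 51,162.8311 / 6,692.4690 = 7.64484 years.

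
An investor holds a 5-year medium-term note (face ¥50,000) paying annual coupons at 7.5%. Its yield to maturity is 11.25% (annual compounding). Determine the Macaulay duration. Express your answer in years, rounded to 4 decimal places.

4.2933 years

Periodic yield y = 0.1125. Discount each cash flow and weight by its year:
  t   CF        PV=CF/(1+0.1125)^t    t·PV
  1     3,750.00     3,370.7865     3,370.7865
  2     3,750.00     3,029.9205     6,059.8409
  3     3,750.00     2,723.5240     8,170.5720
  4     3,750.00     2,448.1115     9,792.4459
  5    53,750.00    31,541.2115   157,706.0574
  Σ                 43,113.5539   185,099.7028
Price P = Σ PV = 43,113.5539.
Macaulay duration = Σ(t·PV) / P = 185,099.7028 / 43,113.5539 = 4.29331 years.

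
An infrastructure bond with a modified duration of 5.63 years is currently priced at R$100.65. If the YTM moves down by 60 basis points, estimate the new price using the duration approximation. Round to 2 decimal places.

R$104.05

Duration approximation: ΔP/P ≈ -D_mod · Δy = -5.63 × (-0.006) = +0.033780.
New price ≈ 100.65 × (1 + 0.033780) = 104.049957.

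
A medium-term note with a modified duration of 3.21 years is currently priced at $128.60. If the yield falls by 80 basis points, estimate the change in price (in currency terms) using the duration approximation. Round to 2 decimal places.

Duration approximation: ΔP/P ≈ -D_mod · Δy = -3.21 × (-0.008) = +0.025680.
ΔP ≈ 128.60 × (+0.025680) = +3.302448.

+$3.30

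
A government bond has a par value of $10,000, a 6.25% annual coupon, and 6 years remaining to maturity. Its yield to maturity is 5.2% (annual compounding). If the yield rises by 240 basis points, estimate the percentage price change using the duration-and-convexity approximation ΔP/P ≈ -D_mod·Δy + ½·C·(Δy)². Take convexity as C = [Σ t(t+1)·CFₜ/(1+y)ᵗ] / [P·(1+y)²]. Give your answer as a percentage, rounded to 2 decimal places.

-10.98%

With y = 0.052:
  t   CF        PV=CF/(1+0.052)^t    t·PV        t(t+1)·PV
  1       625.00       594.1065       594.1065       1,188.2129
  2       625.00       564.7400     1,129.4800       3,388.4399
  3       625.00       536.8251     1,610.4752       6,441.9010
  4       625.00       510.2900     2,041.1600      10,205.8000
  5       625.00       485.0665     2,425.3327      14,551.9962
  6    10,625.00     7,838.5277    47,031.1665     329,218.1652
  Σ                 10,529.5558    54,831.7208     364,994.5153
P = 10,529.5558; D_Mac = 5.20741 yrs; D_mod = 4.95001 yrs; C = 31.32166.
Duration effect: -4.95001 × (+0.024) = -0.118800
Convexity effect: 0.5 × 31.32166 × (0.024)² = +0.0090206
ΔP/P ≈ -0.118800 + 0.0090206 = -0.109780 = -10.9780%.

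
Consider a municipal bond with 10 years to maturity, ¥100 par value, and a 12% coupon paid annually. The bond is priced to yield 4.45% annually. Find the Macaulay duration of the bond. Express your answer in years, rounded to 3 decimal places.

Periodic yield y = 0.0445. Discount each cash flow and weight by its year:
  t   CF        PV=CF/(1+0.0445)^t    t·PV
  1        12.00        11.4888        11.4888
  2        12.00        10.9993        21.9986
  3        12.00        10.5307        31.5920
  4        12.00        10.0820        40.3281
  5        12.00         9.6525        48.2624
  6        12.00         9.2412        55.4475
  7        12.00         8.8475        61.9327
  8        12.00         8.4706        67.7647
  9        12.00         8.1097        72.9874
  10      112.00        72.4659       724.6588
  Σ                    159.8882     1,136.4609
Price P = Σ PV = 159.8882.
Macaulay duration = Σ(t·PV) / P = 1,136.4609 / 159.8882 = 7.10785 years.

7.108 years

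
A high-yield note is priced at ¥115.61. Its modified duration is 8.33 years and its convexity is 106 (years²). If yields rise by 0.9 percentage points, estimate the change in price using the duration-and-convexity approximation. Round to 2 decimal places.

-¥8.17

Duration effect: -D_mod·Δy = -8.33 × (+0.009) = -0.074970
Convexity effect: ½·C·(Δy)² = 0.5 × 106 × (0.009)² = +0.0042930
ΔP/P ≈ -0.074970 + 0.0042930 = -0.070677
ΔP ≈ 115.61 × (-0.070677) = -8.17096797.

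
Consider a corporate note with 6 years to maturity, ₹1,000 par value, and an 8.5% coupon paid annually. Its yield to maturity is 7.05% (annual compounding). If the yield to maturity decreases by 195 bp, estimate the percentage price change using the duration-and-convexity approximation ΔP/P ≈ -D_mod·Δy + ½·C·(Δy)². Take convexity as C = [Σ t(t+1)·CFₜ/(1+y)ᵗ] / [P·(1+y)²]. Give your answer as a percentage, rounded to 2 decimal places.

With y = 0.0705:
  t   CF        PV=CF/(1+0.0705)^t    t·PV        t(t+1)·PV
  1        85.00        79.4021        79.4021         158.8043
  2        85.00        74.1730       148.3459         445.0377
  3        85.00        69.2881       207.8644         831.4577
  4        85.00        64.7250       258.9001       1,294.5005
  5        85.00        60.4624       302.3121       1,813.8728
  6     1,085.00       720.9576     4,325.7454      30,280.2181
  Σ                  1,069.0083     5,322.5702      34,823.8911
P = 1,069.0083; D_Mac = 4.97898 yrs; D_mod = 4.65108 yrs; C = 28.42647.
Duration effect: -4.65108 × (-0.0195) = +0.090696
Convexity effect: 0.5 × 28.42647 × (-0.0195)² = +0.0054046
ΔP/P ≈ +0.090696 + 0.0054046 = +0.096101 = +9.6101%.

+9.61%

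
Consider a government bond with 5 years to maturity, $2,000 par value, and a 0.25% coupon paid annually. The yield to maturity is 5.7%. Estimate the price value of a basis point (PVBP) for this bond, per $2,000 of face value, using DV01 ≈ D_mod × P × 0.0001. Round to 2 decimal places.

Periodic yield y = 0.057.
  t   CF        PV=CF/(1+0.057)^t    t·PV
  1         5.00         4.7304         4.7304
  2         5.00         4.4753         8.9506
  3         5.00         4.2339        12.7018
  4         5.00         4.0056        16.0225
  5     2,005.00     1,519.6355     7,598.1777
  Σ                  1,537.0807     7,640.5829
P = 1,537.0807; D_Mac = 4.97084 yrs; D_mod = 4.70278 yrs.
DV01 ≈ 4.70278 × 1,537.0807 × 0.0001 = 0.722856.

$0.72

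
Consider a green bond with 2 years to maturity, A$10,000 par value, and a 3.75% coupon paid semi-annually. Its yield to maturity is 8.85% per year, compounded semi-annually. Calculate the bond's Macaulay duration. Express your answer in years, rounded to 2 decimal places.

Periodic yield y = 0.04425. Discount each cash flow and weight by its period:
  t   CF        PV=CF/(1+0.04425)^t    t·PV
  1       187.50       179.5547       179.5547
  2       187.50       171.9461       343.8922
  3       187.50       164.6599       493.9797
  4    10,187.50     8,567.4127    34,269.6507
  Σ                  9,083.5733    35,287.0772
Price P = Σ PV = 9,083.5733.
Macaulay duration = Σ(t·PV) / P = 35,287.0772 / 9,083.5733 = 3.88471 half-year periods.
In years: 3.88471 / 2 = 1.94236 years.

1.94 years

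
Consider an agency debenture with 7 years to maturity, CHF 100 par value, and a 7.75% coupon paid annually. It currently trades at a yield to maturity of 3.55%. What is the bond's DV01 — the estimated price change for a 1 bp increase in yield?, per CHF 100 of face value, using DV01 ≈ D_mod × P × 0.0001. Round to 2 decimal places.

CHF 0.07

Periodic yield y = 0.0355.
  t   CF        PV=CF/(1+0.0355)^t    t·PV
  1         7.75         7.4843         7.4843
  2         7.75         7.2277        14.4554
  3         7.75         6.9799        20.9398
  4         7.75         6.7406        26.9626
  5         7.75         6.5096        32.5478
  6         7.75         6.2864        37.7183
  7       107.75        84.4047       590.8328
  Σ                    125.6332       730.9410
P = 125.6332; D_Mac = 5.81805 yrs; D_mod = 5.61859 yrs.
DV01 ≈ 5.61859 × 125.6332 × 0.0001 = 0.070588.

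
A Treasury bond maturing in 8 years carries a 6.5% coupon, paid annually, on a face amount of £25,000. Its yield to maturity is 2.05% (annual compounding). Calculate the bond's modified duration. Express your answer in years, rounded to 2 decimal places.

6.57 years

Periodic yield y = 0.0205. First find Macaulay duration:
  t   CF        PV=CF/(1+0.0205)^t    t·PV
  1     1,625.00     1,592.3567     1,592.3567
  2     1,625.00     1,560.3691     3,120.7382
  3     1,625.00     1,529.0241     4,587.0724
  4     1,625.00     1,498.3088     5,993.2352
  5     1,625.00     1,468.2105     7,341.0524
  6     1,625.00     1,438.7168     8,632.3007
  7     1,625.00     1,409.8156     9,868.7090
  8    26,625.00    22,635.2630   181,082.1036
  Σ                 33,132.0645   222,217.5682
P = 33,132.0645; Macaulay duration = 222,217.5682 / 33,132.0645 = 6.70702 years.
Modified duration = D_Mac / (1 + y) = 6.70702 / 1.0205 = 6.57229 years.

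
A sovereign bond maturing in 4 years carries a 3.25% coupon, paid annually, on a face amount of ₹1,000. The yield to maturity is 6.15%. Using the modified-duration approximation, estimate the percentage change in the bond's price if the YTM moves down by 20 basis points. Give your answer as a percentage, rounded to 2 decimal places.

+0.72%

Periodic yield y = 0.0615. Modified duration first:
  t   CF        PV=CF/(1+0.0615)^t    t·PV
  1        32.50        30.6171        30.6171
  2        32.50        28.8432        57.6864
  3        32.50        27.1721        81.5163
  4     1,032.50       813.2238     3,252.8951
  Σ                    899.8561     3,422.7149
P = 899.8561; D_Mac = 3.80362 yrs; D_mod = 3.80362/(1+0.0615) = 3.58325 yrs.
ΔP/P ≈ -D_mod · Δy = -3.58325 × (-0.002) = +0.007167 = +0.7167%.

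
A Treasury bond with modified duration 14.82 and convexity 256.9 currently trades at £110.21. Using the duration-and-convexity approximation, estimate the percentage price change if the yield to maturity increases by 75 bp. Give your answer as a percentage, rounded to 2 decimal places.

Duration effect: -D_mod·Δy = -14.82 × (+0.0075) = -0.111150
Convexity effect: ½·C·(Δy)² = 0.5 × 256.9 × (0.0075)² = +0.0072253125
ΔP/P ≈ -0.111150 + 0.0072253125 = -0.1039246875
= -10.39246875%.

-10.39%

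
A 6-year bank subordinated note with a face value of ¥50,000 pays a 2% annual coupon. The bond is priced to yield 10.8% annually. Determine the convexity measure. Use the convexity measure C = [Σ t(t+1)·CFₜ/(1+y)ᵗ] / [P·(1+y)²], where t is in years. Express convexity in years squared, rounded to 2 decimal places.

31.37

With y = 0.108:
  t   CF        PV=CF/(1+0.108)^t    t·PV        t(t+1)·PV
  1     1,000.00       902.5271       902.5271       1,805.0542
  2     1,000.00       814.5551     1,629.1102       4,887.3307
  3     1,000.00       735.1581     2,205.4742       8,821.8966
  4     1,000.00       663.5000     2,654.0002      13,270.0010
  5     1,000.00       598.8268     2,994.1338      17,964.8027
  6    51,000.00    27,563.3255   165,379.9530   1,157,659.6709
  Σ                 31,277.8926   175,765.1984   1,204,408.7561
P = 31,277.8926.
Convexity = Σ t(t+1)·PV / [P·(1+y)²] = 1,204,408.7561 / (31,277.8926 × 1.227664) = 31.36584.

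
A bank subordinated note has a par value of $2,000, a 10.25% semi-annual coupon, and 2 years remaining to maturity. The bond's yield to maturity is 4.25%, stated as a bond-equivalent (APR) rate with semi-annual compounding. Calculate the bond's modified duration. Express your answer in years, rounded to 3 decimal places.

Periodic yield y = 0.02125. First find Macaulay duration:
  t   CF        PV=CF/(1+0.02125)^t    t·PV
  1       102.50       100.3672       100.3672
  2       102.50        98.2788       196.5575
  3       102.50        96.2338       288.7014
  4     2,102.50     1,932.8926     7,731.5705
  Σ                  2,227.7724     8,317.1966
P = 2,227.7724; Macaulay duration = 8,317.1966 / 2,227.7724 = 3.73341 half-year periods = 1.86671 years.
Modified duration = D_Mac / (1 + y) = 1.86671 / 1.02125 = 1.82786 years.

1.828 years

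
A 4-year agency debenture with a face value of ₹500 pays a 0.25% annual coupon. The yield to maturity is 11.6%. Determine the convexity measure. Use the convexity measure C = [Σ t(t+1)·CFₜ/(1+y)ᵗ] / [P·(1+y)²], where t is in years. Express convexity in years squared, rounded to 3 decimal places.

15.956

With y = 0.116:
  t   CF        PV=CF/(1+0.116)^t    t·PV        t(t+1)·PV
  1         1.25         1.1201         1.1201           2.2401
  2         1.25         1.0036         2.0073           6.0219
  3         1.25         0.8993         2.6980          10.7919
  4       501.25       323.1451     1,292.5805       6,462.9025
  Σ                    326.1682     1,298.4058       6,481.9564
P = 326.1682.
Convexity = Σ t(t+1)·PV / [P·(1+y)²] = 6,481.9564 / (326.1682 × 1.245456) = 15.95645.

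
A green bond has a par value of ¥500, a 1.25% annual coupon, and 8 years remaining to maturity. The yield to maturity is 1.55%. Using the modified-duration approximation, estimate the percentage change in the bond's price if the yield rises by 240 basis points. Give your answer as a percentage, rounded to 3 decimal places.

Periodic yield y = 0.0155. Modified duration first:
  t   CF        PV=CF/(1+0.0155)^t    t·PV
  1         6.25         6.1546         6.1546
  2         6.25         6.0607        12.1213
  3         6.25         5.9682        17.9045
  4         6.25         5.8771        23.5082
  5         6.25         5.7874        28.9368
  6         6.25         5.6990        34.1941
  7         6.25         5.6120        39.2843
  8       506.25       447.6366     3,581.0930
  Σ                    488.7955     3,743.1969
P = 488.7955; D_Mac = 7.65800 yrs; D_mod = 7.65800/(1+0.0155) = 7.54111 yrs.
ΔP/P ≈ -D_mod · Δy = -7.54111 × (+0.024) = -0.180987 = -18.0987%.

-18.099%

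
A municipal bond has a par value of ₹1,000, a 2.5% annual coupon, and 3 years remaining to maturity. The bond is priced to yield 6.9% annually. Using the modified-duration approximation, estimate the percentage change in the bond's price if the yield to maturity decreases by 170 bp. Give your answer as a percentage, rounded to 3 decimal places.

+4.647%

Periodic yield y = 0.069. Modified duration first:
  t   CF        PV=CF/(1+0.069)^t    t·PV
  1        25.00        23.3863        23.3863
  2        25.00        21.8768        43.7537
  3     1,025.00       839.0556     2,517.1669
  Σ                    884.3188     2,584.3069
P = 884.3188; D_Mac = 2.92237 yrs; D_mod = 2.92237/(1+0.069) = 2.73374 yrs.
ΔP/P ≈ -D_mod · Δy = -2.73374 × (-0.017) = +0.046474 = +4.6474%.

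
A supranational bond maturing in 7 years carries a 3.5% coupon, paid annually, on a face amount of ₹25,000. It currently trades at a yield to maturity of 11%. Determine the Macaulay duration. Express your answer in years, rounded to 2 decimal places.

6.13 years

Periodic yield y = 0.11. Discount each cash flow and weight by its year:
  t   CF        PV=CF/(1+0.11)^t    t·PV
  1       875.00       788.2883       788.2883
  2       875.00       710.1696     1,420.3393
  3       875.00       639.7925     1,919.3774
  4       875.00       576.3896     2,305.5584
  5       875.00       519.2699     2,596.3496
  6       875.00       467.8107     2,806.8644
  7    25,875.00    12,462.9114    87,240.3797
  Σ                 16,164.6320    99,077.1570
Price P = Σ PV = 16,164.6320.
Macaulay duration = Σ(t·PV) / P = 99,077.1570 / 16,164.6320 = 6.12926 years.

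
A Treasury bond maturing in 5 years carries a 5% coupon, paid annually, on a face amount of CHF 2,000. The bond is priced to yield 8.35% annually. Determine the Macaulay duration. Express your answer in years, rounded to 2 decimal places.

Periodic yield y = 0.0835. Discount each cash flow and weight by its year:
  t   CF        PV=CF/(1+0.0835)^t    t·PV
  1       100.00        92.2935        92.2935
  2       100.00        85.1809       170.3618
  3       100.00        78.6164       235.8493
  4       100.00        72.5578       290.2314
  5     2,100.00     1,406.2894     7,031.4472
  Σ                  1,734.9381     7,820.1831
Price P = Σ PV = 1,734.9381.
Macaulay duration = Σ(t·PV) / P = 7,820.1831 / 1,734.9381 = 4.50747 years.

4.51 years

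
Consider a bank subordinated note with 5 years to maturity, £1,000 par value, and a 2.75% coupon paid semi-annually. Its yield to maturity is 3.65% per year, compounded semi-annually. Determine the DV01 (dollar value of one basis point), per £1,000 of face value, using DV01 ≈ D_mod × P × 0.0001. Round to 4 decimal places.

£0.4426

Periodic yield y = 0.01825.
  t   CF        PV=CF/(1+0.01825)^t    t·PV
  1        13.75        13.5036        13.5036
  2        13.75        13.2615        26.5231
  3        13.75        13.0239        39.0716
  4        13.75        12.7904        51.1617
  5        13.75        12.5612        62.8059
  6        13.75        12.3361        74.0163
  7        13.75        12.1150        84.8047
  8        13.75        11.8978        95.1825
  9        13.75        11.6846       105.1612
  10    1,013.75       846.0318     8,460.3179
  Σ                    959.2057     9,012.5484
P = 959.2057; D_Mac = 9.39584 half-year periods = 4.69792 yrs; D_mod = 4.61372 yrs.
DV01 ≈ 4.61372 × 959.2057 × 0.0001 = 0.442551.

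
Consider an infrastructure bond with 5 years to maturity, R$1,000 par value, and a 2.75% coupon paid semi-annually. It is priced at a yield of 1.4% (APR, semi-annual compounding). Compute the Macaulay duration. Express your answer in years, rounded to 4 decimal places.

4.7168 years

Periodic yield y = 0.007. Discount each cash flow and weight by its period:
  t   CF        PV=CF/(1+0.007)^t    t·PV
  1        13.75        13.6544        13.6544
  2        13.75        13.5595        27.1190
  3        13.75        13.4652        40.3957
  4        13.75        13.3716        53.4866
  5        13.75        13.2787        66.3935
  6        13.75        13.1864        79.1183
  7        13.75        13.0947        91.6631
  8        13.75        13.0037       104.0296
  9        13.75        12.9133       116.2198
  10    1,013.75       945.4448     9,454.4477
  Σ                  1,064.9724    10,046.5276
Price P = Σ PV = 1,064.9724.
Macaulay duration = Σ(t·PV) / P = 10,046.5276 / 1,064.9724 = 9.43360 half-year periods.
In years: 9.43360 / 2 = 4.71680 years.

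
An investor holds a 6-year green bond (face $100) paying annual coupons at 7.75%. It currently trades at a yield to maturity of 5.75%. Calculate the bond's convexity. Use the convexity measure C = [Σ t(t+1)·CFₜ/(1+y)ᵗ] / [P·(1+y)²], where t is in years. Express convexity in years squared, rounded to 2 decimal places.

29.86

With y = 0.0575:
  t   CF        PV=CF/(1+0.0575)^t    t·PV        t(t+1)·PV
  1         7.75         7.3286         7.3286          14.6572
  2         7.75         6.9301        13.8602          41.5807
  3         7.75         6.5533        19.6599          78.6397
  4         7.75         6.1970        24.7879         123.9396
  5         7.75         5.8600        29.3001         175.8009
  6       107.75        77.0433       462.2600       3,235.8197
  Σ                    109.9124       557.1968       3,670.4379
P = 109.9124.
Convexity = Σ t(t+1)·PV / [P·(1+y)²] = 3,670.4379 / (109.9124 × 1.118306) = 29.86143.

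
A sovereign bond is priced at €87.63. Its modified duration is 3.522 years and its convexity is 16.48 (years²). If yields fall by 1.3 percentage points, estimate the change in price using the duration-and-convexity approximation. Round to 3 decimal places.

Duration effect: -D_mod·Δy = -3.522 × (-0.013) = +0.045786
Convexity effect: ½·C·(Δy)² = 0.5 × 16.48 × (-0.013)² = +0.00139256
ΔP/P ≈ +0.045786 + 0.00139256 = +0.04717856
ΔP ≈ 87.63 × (+0.04717856) = +4.1342572128.

+€4.134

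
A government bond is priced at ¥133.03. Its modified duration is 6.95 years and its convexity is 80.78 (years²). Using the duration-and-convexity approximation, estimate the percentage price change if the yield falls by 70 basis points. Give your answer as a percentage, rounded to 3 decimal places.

+5.063%

Duration effect: -D_mod·Δy = -6.95 × (-0.007) = +0.048650
Convexity effect: ½·C·(Δy)² = 0.5 × 80.78 × (-0.007)² = +0.00197911
ΔP/P ≈ +0.048650 + 0.00197911 = +0.05062911
= +5.062911%.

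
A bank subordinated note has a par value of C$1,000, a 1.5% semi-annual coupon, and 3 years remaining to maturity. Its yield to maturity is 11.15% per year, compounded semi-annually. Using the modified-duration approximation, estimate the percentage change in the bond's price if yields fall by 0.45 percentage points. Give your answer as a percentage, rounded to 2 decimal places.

Periodic yield y = 0.05575. Modified duration first:
  t   CF        PV=CF/(1+0.05575)^t    t·PV
  1         7.50         7.1040         7.1040
  2         7.50         6.7288        13.4576
  3         7.50         6.3735        19.1205
  4         7.50         6.0369        24.1478
  5         7.50         5.7182        28.5908
  6     1,007.50       727.5763     4,365.4575
  Σ                    759.5376     4,457.8781
P = 759.5376; D_Mac = 5.86920 half-year periods = 2.93460 yrs; D_mod = 2.93460/(1+0.05575) = 2.77964 yrs.
ΔP/P ≈ -D_mod · Δy = -2.77964 × (-0.0045) = +0.012508 = +1.2508%.

+1.25%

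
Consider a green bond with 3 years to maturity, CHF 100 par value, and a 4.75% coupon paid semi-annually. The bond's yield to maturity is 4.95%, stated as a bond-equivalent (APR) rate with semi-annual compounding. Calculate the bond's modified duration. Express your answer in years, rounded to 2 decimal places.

Periodic yield y = 0.02475. First find Macaulay duration:
  t   CF        PV=CF/(1+0.02475)^t    t·PV
  1        2.375         2.3176         2.3176
  2        2.375         2.2617         4.5233
  3        2.375         2.2070         6.6211
  4        2.375         2.1537         8.6149
  5        2.375         2.1017        10.5086
  6      102.375        88.4069       530.4416
  Σ                     99.4487       563.0272
P = 99.4487; Macaulay duration = 563.0272 / 99.4487 = 5.66148 half-year periods = 2.83074 years.
Modified duration = D_Mac / (1 + y) = 2.83074 / 1.02475 = 2.76237 years.

2.76 years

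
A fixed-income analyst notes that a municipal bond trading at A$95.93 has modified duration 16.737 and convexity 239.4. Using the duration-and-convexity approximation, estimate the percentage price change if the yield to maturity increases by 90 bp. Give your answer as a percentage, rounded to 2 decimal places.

-14.09%

Duration effect: -D_mod·Δy = -16.737 × (+0.009) = -0.150633
Convexity effect: ½·C·(Δy)² = 0.5 × 239.4 × (0.009)² = +0.0096957
ΔP/P ≈ -0.150633 + 0.0096957 = -0.1409373
= -14.09373%.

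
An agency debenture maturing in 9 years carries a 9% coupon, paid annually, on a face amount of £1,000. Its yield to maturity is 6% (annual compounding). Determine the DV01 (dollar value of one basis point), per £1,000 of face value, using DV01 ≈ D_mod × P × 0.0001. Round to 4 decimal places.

£0.7690

Periodic yield y = 0.06.
  t   CF        PV=CF/(1+0.06)^t    t·PV
  1        90.00        84.9057        84.9057
  2        90.00        80.0997       160.1994
  3        90.00        75.5657       226.6972
  4        90.00        71.2884       285.1537
  5        90.00        67.2532       336.2662
  6        90.00        63.4464       380.6787
  7        90.00        59.8551       418.9860
  8        90.00        56.4671       451.7369
  9     1,090.00       645.1693     5,806.5239
  Σ                  1,204.0508     8,151.1476
P = 1,204.0508; D_Mac = 6.76977 yrs; D_mod = 6.38658 yrs.
DV01 ≈ 6.38658 × 1,204.0508 × 0.0001 = 0.768976.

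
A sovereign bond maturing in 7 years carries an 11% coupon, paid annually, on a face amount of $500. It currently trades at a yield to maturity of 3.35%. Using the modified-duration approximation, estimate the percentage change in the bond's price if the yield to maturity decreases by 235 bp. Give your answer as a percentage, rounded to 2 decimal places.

+12.64%

Periodic yield y = 0.0335. Modified duration first:
  t   CF        PV=CF/(1+0.0335)^t    t·PV
  1        55.00        53.2172        53.2172
  2        55.00        51.4922       102.9845
  3        55.00        49.8232       149.4695
  4        55.00        48.2082       192.8327
  5        55.00        46.6456       233.2278
  6        55.00        45.1336       270.8015
  7       555.00       440.6762     3,084.7335
  Σ                    735.1962     4,087.2667
P = 735.1962; D_Mac = 5.55942 yrs; D_mod = 5.55942/(1+0.0335) = 5.37922 yrs.
ΔP/P ≈ -D_mod · Δy = -5.37922 × (-0.0235) = +0.126412 = +12.6412%.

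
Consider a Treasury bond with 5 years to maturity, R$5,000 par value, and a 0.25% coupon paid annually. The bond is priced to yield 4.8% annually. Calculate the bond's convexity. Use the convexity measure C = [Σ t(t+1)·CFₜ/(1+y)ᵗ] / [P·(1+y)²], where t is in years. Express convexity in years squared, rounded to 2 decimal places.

27.11

With y = 0.048:
  t   CF        PV=CF/(1+0.048)^t    t·PV        t(t+1)·PV
  1        12.50        11.9275        11.9275          23.8550
  2        12.50        11.3812        22.7624          68.2871
  3        12.50        10.8599        32.5797         130.3189
  4        12.50        10.3625        41.4500         207.2502
  5     5,012.50     3,965.0436    19,825.2182     118,951.3094
  Σ                  4,009.5747    19,933.9378     119,381.0205
P = 4,009.5747.
Convexity = Σ t(t+1)·PV / [P·(1+y)²] = 119,381.0205 / (4,009.5747 × 1.098304) = 27.10906.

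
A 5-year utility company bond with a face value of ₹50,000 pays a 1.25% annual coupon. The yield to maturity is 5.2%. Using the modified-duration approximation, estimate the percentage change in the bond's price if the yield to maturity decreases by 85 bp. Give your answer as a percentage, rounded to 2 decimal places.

+3.93%

Periodic yield y = 0.052. Modified duration first:
  t   CF        PV=CF/(1+0.052)^t    t·PV
  1       625.00       594.1065       594.1065
  2       625.00       564.7400     1,129.4800
  3       625.00       536.8251     1,610.4752
  4       625.00       510.2900     2,041.1600
  5    50,625.00    39,290.3898   196,451.9488
  Σ                 41,496.3513   201,827.1705
P = 41,496.3513; D_Mac = 4.86373 yrs; D_mod = 4.86373/(1+0.052) = 4.62332 yrs.
ΔP/P ≈ -D_mod · Δy = -4.62332 × (-0.0085) = +0.039298 = +3.9298%.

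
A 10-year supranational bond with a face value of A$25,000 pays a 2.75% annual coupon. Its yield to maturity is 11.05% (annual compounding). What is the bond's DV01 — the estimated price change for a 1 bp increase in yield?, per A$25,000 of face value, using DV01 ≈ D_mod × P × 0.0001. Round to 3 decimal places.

A$9.585

Periodic yield y = 0.1105.
  t   CF        PV=CF/(1+0.1105)^t    t·PV
  1       687.50       619.0905       619.0905
  2       687.50       557.4881     1,114.9761
  3       687.50       502.0154     1,506.0461
  4       687.50       452.0625     1,808.2499
  5       687.50       407.0801     2,035.4006
  6       687.50       366.5737     2,199.4423
  7       687.50       330.0979     2,310.6853
  8       687.50       297.2516     2,378.0128
  9       687.50       267.6737     2,409.0629
  10   25,687.50     9,006.0885    90,060.8850
  Σ                 12,805.4219   106,441.8515
P = 12,805.4219; D_Mac = 8.31225 yrs; D_mod = 7.48514 yrs.
DV01 ≈ 7.48514 × 12,805.4219 × 0.0001 = 9.585038.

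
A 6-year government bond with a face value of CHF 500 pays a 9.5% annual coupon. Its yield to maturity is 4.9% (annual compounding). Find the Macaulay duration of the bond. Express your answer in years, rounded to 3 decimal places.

Periodic yield y = 0.049. Discount each cash flow and weight by its year:
  t   CF        PV=CF/(1+0.049)^t    t·PV
  1        47.50        45.2812        45.2812
  2        47.50        43.1661        86.3322
  3        47.50        41.1497       123.4492
  4        47.50        39.2276       156.9104
  5        47.50        37.3952       186.9761
  6       547.50       410.8953     2,465.3719
  Σ                    617.1152     3,064.3210
Price P = Σ PV = 617.1152.
Macaulay duration = Σ(t·PV) / P = 3,064.3210 / 617.1152 = 4.96556 years.

4.966 years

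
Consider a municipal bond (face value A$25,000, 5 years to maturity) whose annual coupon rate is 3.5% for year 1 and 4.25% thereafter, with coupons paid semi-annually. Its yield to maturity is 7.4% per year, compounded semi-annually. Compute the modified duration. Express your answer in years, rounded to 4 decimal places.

Periodic yield y = 0.037. First find Macaulay duration:
  t   CF        PV=CF/(1+0.037)^t    t·PV
  1       437.50       421.8901       421.8901
  2       437.50       406.8371       813.6742
  3       531.25       476.3900     1,429.1701
  4       531.25       459.3925     1,837.5701
  5       531.25       443.0015     2,215.0073
  6       531.25       427.1952     2,563.1714
  7       531.25       411.9530     2,883.6709
  8       531.25       397.2546     3,178.0365
  9       531.25       383.0806     3,447.7252
  10   25,531.25    17,753.5217   177,535.2166
  Σ                 21,580.5162   196,325.1324
P = 21,580.5162; Macaulay duration = 196,325.1324 / 21,580.5162 = 9.09733 half-year periods = 4.54867 years.
Modified duration = D_Mac / (1 + y) = 4.54867 / 1.037 = 4.38637 years.

4.3864 years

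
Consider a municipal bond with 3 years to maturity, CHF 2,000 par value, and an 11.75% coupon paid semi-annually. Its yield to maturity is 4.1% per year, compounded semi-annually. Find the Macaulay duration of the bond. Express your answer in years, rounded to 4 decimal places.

2.6537 years

Periodic yield y = 0.0205. Discount each cash flow and weight by its period:
  t   CF        PV=CF/(1+0.0205)^t    t·PV
  1       117.50       115.1396       115.1396
  2       117.50       112.8267       225.6534
  3       117.50       110.5602       331.6806
  4       117.50       108.3393       433.3570
  5       117.50       106.1629       530.8146
  6     2,117.50     1,874.7586    11,248.5519
  Σ                  2,427.7873    12,885.1971
Price P = Σ PV = 2,427.7873.
Macaulay duration = Σ(t·PV) / P = 12,885.1971 / 2,427.7873 = 5.30738 half-year periods.
In years: 5.30738 / 2 = 2.65369 years.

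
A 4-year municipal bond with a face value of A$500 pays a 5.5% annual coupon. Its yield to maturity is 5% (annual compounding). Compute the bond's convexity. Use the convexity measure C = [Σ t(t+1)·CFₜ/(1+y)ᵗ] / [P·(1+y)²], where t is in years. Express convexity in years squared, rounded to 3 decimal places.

With y = 0.05:
  t   CF        PV=CF/(1+0.05)^t    t·PV        t(t+1)·PV
  1        27.50        26.1905        26.1905          52.3810
  2        27.50        24.9433        49.8866         149.6599
  3        27.50        23.7555        71.2666         285.0664
  4       527.50       433.9756     1,735.9022       8,679.5111
  Σ                    508.8649     1,883.2459       9,166.6183
P = 508.8649.
Convexity = Σ t(t+1)·PV / [P·(1+y)²] = 9,166.6183 / (508.8649 × 1.102500) = 16.33910.

16.339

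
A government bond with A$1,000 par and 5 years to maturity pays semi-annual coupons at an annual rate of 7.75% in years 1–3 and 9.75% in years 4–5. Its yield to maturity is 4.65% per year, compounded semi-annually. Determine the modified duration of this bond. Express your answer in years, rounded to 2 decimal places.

4.20 years

Periodic yield y = 0.02325. First find Macaulay duration:
  t   CF        PV=CF/(1+0.02325)^t    t·PV
  1        38.75        37.8695        37.8695
  2        38.75        37.0091        74.0181
  3        38.75        36.1682       108.5045
  4        38.75        35.3464       141.3854
  5        38.75        34.5432       172.7161
  6        38.75        33.7583       202.5501
  7        48.75        41.5052       290.5363
  8        48.75        40.5621       324.4969
  9        48.75        39.6405       356.7643
  10    1,048.75       833.4018     8,334.0181
  Σ                  1,169.8043    10,042.8594
P = 1,169.8043; Macaulay duration = 10,042.8594 / 1,169.8043 = 8.58508 half-year periods = 4.29254 years.
Modified duration = D_Mac / (1 + y) = 4.29254 / 1.02325 = 4.19500 years.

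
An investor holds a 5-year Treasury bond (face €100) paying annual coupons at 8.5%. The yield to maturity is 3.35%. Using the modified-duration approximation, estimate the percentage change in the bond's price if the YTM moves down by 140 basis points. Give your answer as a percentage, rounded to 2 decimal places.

Periodic yield y = 0.0335. Modified duration first:
  t   CF        PV=CF/(1+0.0335)^t    t·PV
  1         8.50         8.2245         8.2245
  2         8.50         7.9579        15.9158
  3         8.50         7.6999        23.0998
  4         8.50         7.4504        29.8014
  5       108.50        92.0190       460.0948
  Σ                    123.3516       537.1363
P = 123.3516; D_Mac = 4.35451 yrs; D_mod = 4.35451/(1+0.0335) = 4.21337 yrs.
ΔP/P ≈ -D_mod · Δy = -4.21337 × (-0.014) = +0.058987 = +5.8987%.

+5.90%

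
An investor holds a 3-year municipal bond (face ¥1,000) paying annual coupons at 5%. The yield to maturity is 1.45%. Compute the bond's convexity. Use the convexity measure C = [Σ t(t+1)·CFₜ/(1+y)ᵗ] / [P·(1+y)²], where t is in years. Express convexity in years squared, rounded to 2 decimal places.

10.97

With y = 0.0145:
  t   CF        PV=CF/(1+0.0145)^t    t·PV        t(t+1)·PV
  1        50.00        49.2854        49.2854          98.5707
  2        50.00        48.5809        97.1619         291.4856
  3     1,050.00     1,005.6182     3,016.8547      12,067.4190
  Σ                  1,103.4845     3,163.3020      12,457.4753
P = 1,103.4845.
Convexity = Σ t(t+1)·PV / [P·(1+y)²] = 12,457.4753 / (1,103.4845 × 1.029210) = 10.96881.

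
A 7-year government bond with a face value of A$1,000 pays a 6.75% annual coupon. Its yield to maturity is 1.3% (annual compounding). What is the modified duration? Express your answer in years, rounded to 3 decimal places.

Periodic yield y = 0.013. First find Macaulay duration:
  t   CF        PV=CF/(1+0.013)^t    t·PV
  1        67.50        66.6338        66.6338
  2        67.50        65.7786       131.5573
  3        67.50        64.9345       194.8035
  4        67.50        64.1012       256.4047
  5        67.50        63.2786       316.3928
  6        67.50        62.4665       374.7989
  7     1,067.50       975.2181     6,826.5269
  Σ                  1,362.4112     8,167.1178
P = 1,362.4112; Macaulay duration = 8,167.1178 / 1,362.4112 = 5.99461 years.
Modified duration = D_Mac / (1 + y) = 5.99461 / 1.013 = 5.91768 years.

5.918 years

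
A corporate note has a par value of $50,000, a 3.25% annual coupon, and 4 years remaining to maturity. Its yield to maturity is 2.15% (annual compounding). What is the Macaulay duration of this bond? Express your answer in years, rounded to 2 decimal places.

3.82 years

Periodic yield y = 0.0215. Discount each cash flow and weight by its year:
  t   CF        PV=CF/(1+0.0215)^t    t·PV
  1     1,625.00     1,590.7978     1,590.7978
  2     1,625.00     1,557.3156     3,114.6311
  3     1,625.00     1,524.5380     4,573.6140
  4    51,625.00    47,413.9984   189,655.9936
  Σ                 52,086.6498   198,935.0366
Price P = Σ PV = 52,086.6498.
Macaulay duration = Σ(t·PV) / P = 198,935.0366 / 52,086.6498 = 3.81931 years.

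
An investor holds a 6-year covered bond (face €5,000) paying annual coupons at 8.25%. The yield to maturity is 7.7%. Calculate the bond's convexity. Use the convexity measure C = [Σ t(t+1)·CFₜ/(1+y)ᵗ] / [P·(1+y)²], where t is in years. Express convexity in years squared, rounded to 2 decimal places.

28.11

With y = 0.077:
  t   CF        PV=CF/(1+0.077)^t    t·PV        t(t+1)·PV
  1       412.50       383.0084       383.0084         766.0167
  2       412.50       355.6252       711.2504       2,133.7513
  3       412.50       330.1998       990.5995       3,962.3979
  4       412.50       306.5922     1,226.3689       6,131.8445
  5       412.50       284.6724     1,423.3622       8,540.1734
  6     5,412.50     3,468.1965    20,809.1787     145,664.2510
  Σ                  5,128.2945    25,543.7681     167,198.4349
P = 5,128.2945.
Convexity = Σ t(t+1)·PV / [P·(1+y)²] = 167,198.4349 / (5,128.2945 × 1.159929) = 28.10786.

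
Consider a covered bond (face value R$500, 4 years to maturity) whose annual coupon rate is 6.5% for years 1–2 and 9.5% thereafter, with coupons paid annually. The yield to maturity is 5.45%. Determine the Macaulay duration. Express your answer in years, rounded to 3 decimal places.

Periodic yield y = 0.0545. Discount each cash flow and weight by its year:
  t   CF        PV=CF/(1+0.0545)^t    t·PV
  1        32.50        30.8203        30.8203
  2        32.50        29.2274        58.4548
  3        47.50        40.5092       121.5277
  4       547.50       442.7900     1,771.1599
  Σ                    543.3469     1,981.9627
Price P = Σ PV = 543.3469.
Macaulay duration = Σ(t·PV) / P = 1,981.9627 / 543.3469 = 3.64769 years.

3.648 years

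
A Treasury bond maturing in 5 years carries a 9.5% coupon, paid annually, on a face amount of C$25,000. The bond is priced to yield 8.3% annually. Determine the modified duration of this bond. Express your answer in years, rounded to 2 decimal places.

3.90 years

Periodic yield y = 0.083. First find Macaulay duration:
  t   CF        PV=CF/(1+0.083)^t    t·PV
  1     2,375.00     2,192.9825     2,192.9825
  2     2,375.00     2,024.9145     4,049.8291
  3     2,375.00     1,869.7272     5,609.1816
  4     2,375.00     1,726.4332     6,905.7329
  5    27,375.00    18,374.3441    91,871.7204
  Σ                 26,188.4015   110,629.4465
P = 26,188.4015; Macaulay duration = 110,629.4465 / 26,188.4015 = 4.22437 years.
Modified duration = D_Mac / (1 + y) = 4.22437 / 1.083 = 3.90062 years.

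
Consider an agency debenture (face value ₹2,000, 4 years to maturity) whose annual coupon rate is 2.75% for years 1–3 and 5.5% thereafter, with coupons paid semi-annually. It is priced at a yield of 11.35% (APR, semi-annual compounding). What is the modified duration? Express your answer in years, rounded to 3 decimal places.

Periodic yield y = 0.05675. First find Macaulay duration:
  t   CF        PV=CF/(1+0.05675)^t    t·PV
  1        27.50        26.0232        26.0232
  2        27.50        24.6257        49.2514
  3        27.50        23.3032        69.9097
  4        27.50        22.0518        88.2071
  5        27.50        20.8675       104.3377
  6        27.50        19.7469       118.4815
  7        55.00        37.3729       261.6104
  8     2,055.00     1,321.3984    10,571.1871
  Σ                  1,495.3896    11,289.0080
P = 1,495.3896; Macaulay duration = 11,289.0080 / 1,495.3896 = 7.54921 half-year periods = 3.77460 years.
Modified duration = D_Mac / (1 + y) = 3.77460 / 1.05675 = 3.57190 years.

3.572 years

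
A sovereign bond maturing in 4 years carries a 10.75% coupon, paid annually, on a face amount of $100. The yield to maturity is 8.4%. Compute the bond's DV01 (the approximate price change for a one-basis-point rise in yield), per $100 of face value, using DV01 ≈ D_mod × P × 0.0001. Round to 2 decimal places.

Periodic yield y = 0.084.
  t   CF        PV=CF/(1+0.084)^t    t·PV
  1        10.75         9.9170         9.9170
  2        10.75         9.1485        18.2970
  3        10.75         8.4396        25.3187
  4       110.75        80.2096       320.8386
  Σ                    107.7147       374.3713
P = 107.7147; D_Mac = 3.47558 yrs; D_mod = 3.20626 yrs.
DV01 ≈ 3.20626 × 107.7147 × 0.0001 = 0.034536.

$0.03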